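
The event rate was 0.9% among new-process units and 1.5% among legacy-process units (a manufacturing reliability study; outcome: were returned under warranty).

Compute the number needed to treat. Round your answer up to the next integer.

absolute risk difference = 0.006000
1 / 0.006000 = 166.667 → round up → 167

NNT: 167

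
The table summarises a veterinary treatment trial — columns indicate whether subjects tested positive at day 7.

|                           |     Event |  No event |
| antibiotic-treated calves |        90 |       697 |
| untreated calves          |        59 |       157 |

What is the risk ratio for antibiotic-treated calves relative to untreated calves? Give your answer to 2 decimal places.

RR = 0.42

risk, antibiotic-treated calves = 90/787 = 0.1144
risk, untreated calves = 59/216 = 0.2731
RR = 0.1144 / 0.2731 = 0.42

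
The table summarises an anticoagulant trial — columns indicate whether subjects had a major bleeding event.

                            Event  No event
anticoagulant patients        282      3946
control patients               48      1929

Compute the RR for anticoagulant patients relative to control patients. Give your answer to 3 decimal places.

risk, anticoagulant patients = 282/4228 = 0.06670
risk, control patients = 48/1977 = 0.02428
RR = 0.06670 / 0.02428 = 2.747

2.747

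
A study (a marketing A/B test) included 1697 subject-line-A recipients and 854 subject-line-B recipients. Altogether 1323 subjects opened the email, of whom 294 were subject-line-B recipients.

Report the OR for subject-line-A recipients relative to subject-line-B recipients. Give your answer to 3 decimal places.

OR: 2.934

subject-line-A recipients with the outcome: 1323 − 294 = 1029
subject-line-A recipients without the outcome: 1697 − 1029 = 668
subject-line-B recipients without the outcome: 854 − 294 = 560
OR = (1029 × 560) / (668 × 294) = 576240/196392 ≈ 2.934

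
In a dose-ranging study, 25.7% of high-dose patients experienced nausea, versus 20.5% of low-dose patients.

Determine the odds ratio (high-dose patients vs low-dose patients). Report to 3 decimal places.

OR: 1.341

odds, high-dose patients = 0.2570/0.7430 = 0.3459
odds, low-dose patients = 0.2050/0.7950 = 0.2579
OR = 0.3459 / 0.2579 = 1.341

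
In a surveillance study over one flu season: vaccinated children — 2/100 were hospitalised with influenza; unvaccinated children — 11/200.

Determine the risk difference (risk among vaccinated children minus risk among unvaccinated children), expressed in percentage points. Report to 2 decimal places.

RD = -3.50

risk, vaccinated children = 2/100 = 0.02000
risk, unvaccinated children = 11/200 = 0.05500
risk difference = 0.02000 − 0.05500 = -0.03500 → -3.50 percentage points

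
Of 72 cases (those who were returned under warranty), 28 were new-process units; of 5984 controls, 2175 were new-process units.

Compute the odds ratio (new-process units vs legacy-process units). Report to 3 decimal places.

1.114

odds, new-process units = 28/2175 = 0.01287
odds, legacy-process units = 44/3809 = 0.01155
OR = 0.01287 / 0.01155 = 1.114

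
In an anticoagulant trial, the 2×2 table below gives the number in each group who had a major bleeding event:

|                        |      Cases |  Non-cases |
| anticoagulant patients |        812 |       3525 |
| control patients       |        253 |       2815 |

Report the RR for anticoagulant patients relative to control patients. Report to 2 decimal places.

2.27

risk, anticoagulant patients = 812/4337 = 0.1872
risk, control patients = 253/3068 = 0.0825
RR = 0.1872 / 0.0825 = 2.27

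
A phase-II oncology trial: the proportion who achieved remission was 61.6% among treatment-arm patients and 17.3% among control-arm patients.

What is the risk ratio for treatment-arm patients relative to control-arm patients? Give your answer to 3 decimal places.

RR = 0.6160 / 0.1730 = 3.561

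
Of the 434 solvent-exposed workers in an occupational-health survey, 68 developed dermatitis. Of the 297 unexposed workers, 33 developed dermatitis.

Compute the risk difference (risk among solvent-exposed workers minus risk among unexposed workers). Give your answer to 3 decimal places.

RD: 0.046

risk, solvent-exposed workers = 68/434 = 0.1567
risk, unexposed workers = 33/297 = 0.1111
risk difference = 0.1567 − 0.1111 = 0.046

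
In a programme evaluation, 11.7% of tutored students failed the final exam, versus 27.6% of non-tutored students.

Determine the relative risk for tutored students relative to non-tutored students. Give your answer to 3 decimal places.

RR = 0.1170 / 0.2760 = 0.424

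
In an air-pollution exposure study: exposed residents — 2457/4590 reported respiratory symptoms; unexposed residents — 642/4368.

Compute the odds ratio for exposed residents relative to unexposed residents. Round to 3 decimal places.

odds, exposed residents = 2457/2133 = 1.1519
odds, unexposed residents = 642/3726 = 0.1723
OR = 1.1519 / 0.1723 = 6.685

OR = 6.685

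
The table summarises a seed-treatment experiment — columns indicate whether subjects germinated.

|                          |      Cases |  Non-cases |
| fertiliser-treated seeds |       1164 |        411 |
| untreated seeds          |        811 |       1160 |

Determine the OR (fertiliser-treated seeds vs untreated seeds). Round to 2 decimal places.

OR = (1164 × 1160) / (411 × 811) = 1350240/333321 ≈ 4.05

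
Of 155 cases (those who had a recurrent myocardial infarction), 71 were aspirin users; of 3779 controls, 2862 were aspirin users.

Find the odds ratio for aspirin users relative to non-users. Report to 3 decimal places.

OR = (71 × 917) / (2862 × 84) = 65107/240408 ≈ 0.271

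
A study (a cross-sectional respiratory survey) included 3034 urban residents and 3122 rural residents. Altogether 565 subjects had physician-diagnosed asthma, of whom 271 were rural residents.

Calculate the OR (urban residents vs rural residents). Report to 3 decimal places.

OR ≈ 1.129

urban residents with the outcome: 565 − 271 = 294
urban residents without the outcome: 3034 − 294 = 2740
rural residents without the outcome: 3122 − 271 = 2851
OR = (294 × 2851) / (2740 × 271) = 838194/742540 ≈ 1.129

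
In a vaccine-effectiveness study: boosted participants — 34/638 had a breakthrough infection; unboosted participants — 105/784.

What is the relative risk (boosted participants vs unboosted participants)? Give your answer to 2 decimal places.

RR ≈ 0.40

risk, boosted participants = 34/638 = 0.0533
risk, unboosted participants = 105/784 = 0.1339
RR = 0.0533 / 0.1339 = 0.40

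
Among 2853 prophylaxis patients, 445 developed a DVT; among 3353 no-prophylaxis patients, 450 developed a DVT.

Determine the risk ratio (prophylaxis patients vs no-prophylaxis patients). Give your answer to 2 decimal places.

risk, prophylaxis patients = 445/2853 = 0.1560
risk, no-prophylaxis patients = 450/3353 = 0.1342
RR = 0.1560 / 0.1342 = 1.16

RR: 1.16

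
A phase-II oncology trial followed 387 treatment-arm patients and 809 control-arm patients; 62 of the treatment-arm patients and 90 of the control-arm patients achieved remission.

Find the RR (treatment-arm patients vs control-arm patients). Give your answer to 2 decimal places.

RR ≈ 1.44

risk, treatment-arm patients = 62/387 = 0.1602
risk, control-arm patients = 90/809 = 0.1112
RR = 0.1602 / 0.1112 = 1.44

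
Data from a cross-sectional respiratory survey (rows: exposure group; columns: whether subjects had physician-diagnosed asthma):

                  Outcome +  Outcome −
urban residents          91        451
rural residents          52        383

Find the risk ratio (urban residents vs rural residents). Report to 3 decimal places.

risk, urban residents = 91/542 = 0.1679
risk, rural residents = 52/435 = 0.1195
RR = 0.1679 / 0.1195 = 1.405

RR: 1.405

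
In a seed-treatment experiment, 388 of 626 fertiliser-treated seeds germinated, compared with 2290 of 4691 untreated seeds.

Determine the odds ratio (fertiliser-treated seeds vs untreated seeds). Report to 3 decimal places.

odds, fertiliser-treated seeds = 388/238 = 1.6303
odds, untreated seeds = 2290/2401 = 0.9538
OR = 1.6303 / 0.9538 = 1.709

OR: 1.709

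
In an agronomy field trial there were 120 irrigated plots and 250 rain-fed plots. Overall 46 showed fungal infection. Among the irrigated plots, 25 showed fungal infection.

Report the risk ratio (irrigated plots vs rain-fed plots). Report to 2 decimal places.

irrigated plots without the outcome: 120 − 25 = 95
rain-fed plots with the outcome: 46 − 25 = 21
rain-fed plots without the outcome: 250 − 21 = 229
risk, irrigated plots = 25/120 = 0.2083
risk, rain-fed plots = 21/250 = 0.0840
RR = 0.2083 / 0.0840 = 2.48

RR ≈ 2.48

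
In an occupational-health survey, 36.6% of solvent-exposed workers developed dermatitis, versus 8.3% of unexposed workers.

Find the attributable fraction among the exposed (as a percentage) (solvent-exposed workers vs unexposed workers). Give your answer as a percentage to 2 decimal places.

AR% = (0.3660 − 0.0830) / 0.3660 = 0.7732 → 77.32%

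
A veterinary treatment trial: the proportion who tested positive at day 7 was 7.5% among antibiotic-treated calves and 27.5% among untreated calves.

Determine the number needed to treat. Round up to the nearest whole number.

5

absolute risk difference = 0.200000
1 / 0.200000 = 5.000 → round up → 5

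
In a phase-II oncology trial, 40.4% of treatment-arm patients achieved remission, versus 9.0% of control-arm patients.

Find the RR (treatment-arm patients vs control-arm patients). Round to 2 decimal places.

RR = 0.4040 / 0.0900 = 4.49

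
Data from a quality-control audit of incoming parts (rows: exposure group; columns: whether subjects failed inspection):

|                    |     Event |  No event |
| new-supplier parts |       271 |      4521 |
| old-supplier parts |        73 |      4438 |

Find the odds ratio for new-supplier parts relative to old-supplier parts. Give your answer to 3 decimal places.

OR = (271 × 4438) / (4521 × 73) = 1202698/330033 ≈ 3.644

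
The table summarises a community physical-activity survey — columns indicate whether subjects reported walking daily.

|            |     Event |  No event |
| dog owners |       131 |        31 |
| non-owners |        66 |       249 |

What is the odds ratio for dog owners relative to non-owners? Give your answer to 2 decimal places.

OR = (131 × 249) / (31 × 66) = 32619/2046 ≈ 15.94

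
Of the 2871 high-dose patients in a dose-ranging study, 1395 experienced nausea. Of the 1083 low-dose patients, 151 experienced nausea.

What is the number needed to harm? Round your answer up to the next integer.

risk, high-dose patients = 1395/2871 = 0.485893
risk, low-dose patients = 151/1083 = 0.139428
absolute risk difference = 0.346466
1 / 0.346466 = 2.886 → round up → 3

3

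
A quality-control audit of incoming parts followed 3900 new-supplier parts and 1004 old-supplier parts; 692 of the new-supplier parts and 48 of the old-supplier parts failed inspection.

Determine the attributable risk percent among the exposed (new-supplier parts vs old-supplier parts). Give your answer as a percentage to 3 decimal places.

risk, new-supplier parts = 692/3900 = 0.17744
risk, old-supplier parts = 48/1004 = 0.04781
AR% = (0.17744 − 0.04781) / 0.17744 = 0.7306 → 73.056%

73.056%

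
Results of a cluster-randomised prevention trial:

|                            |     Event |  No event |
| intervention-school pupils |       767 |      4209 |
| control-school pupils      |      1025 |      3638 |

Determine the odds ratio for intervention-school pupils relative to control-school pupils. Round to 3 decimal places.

odds, intervention-school pupils = 767/4209 = 0.1822
odds, control-school pupils = 1025/3638 = 0.2817
OR = 0.1822 / 0.2817 = 0.647

0.647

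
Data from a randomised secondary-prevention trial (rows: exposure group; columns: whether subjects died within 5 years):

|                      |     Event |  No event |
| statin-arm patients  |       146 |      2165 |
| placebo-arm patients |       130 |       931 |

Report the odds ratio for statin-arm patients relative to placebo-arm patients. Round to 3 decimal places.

odds, statin-arm patients = 146/2165 = 0.0674
odds, placebo-arm patients = 130/931 = 0.1396
OR = 0.0674 / 0.1396 = 0.483

OR: 0.483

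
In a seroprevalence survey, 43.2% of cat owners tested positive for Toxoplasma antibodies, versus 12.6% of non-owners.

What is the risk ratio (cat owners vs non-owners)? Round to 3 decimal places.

RR = 0.4320 / 0.1260 = 3.429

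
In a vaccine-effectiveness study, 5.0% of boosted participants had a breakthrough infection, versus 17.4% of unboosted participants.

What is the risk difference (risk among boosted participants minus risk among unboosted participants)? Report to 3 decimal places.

risk difference = 0.0500 − 0.1740 = -0.124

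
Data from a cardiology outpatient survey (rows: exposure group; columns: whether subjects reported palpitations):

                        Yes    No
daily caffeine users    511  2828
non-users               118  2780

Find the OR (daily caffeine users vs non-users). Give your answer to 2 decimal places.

OR: 4.26

odds, daily caffeine users = 511/2828 = 0.18069
odds, non-users = 118/2780 = 0.04245
OR = 0.18069 / 0.04245 = 4.26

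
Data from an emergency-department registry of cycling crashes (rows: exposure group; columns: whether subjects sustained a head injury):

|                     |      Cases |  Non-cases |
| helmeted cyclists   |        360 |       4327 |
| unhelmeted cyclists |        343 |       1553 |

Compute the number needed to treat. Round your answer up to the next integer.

10

risk, helmeted cyclists = 360/4687 = 0.076808
risk, unhelmeted cyclists = 343/1896 = 0.180907
absolute risk difference = 0.104099
1 / 0.104099 = 9.606 → round up → 10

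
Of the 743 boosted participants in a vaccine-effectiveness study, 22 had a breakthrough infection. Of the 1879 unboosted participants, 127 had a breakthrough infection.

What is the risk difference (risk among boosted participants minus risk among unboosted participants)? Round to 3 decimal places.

-0.038

risk, boosted participants = 22/743 = 0.02961
risk, unboosted participants = 127/1879 = 0.06759
risk difference = 0.02961 − 0.06759 = -0.038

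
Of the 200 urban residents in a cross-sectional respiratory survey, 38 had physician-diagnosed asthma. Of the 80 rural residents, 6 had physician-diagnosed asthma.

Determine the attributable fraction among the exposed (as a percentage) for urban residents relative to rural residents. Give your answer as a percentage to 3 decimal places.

60.526%

risk, urban residents = 38/200 = 0.1900
risk, rural residents = 6/80 = 0.0750
AR% = (0.1900 − 0.0750) / 0.1900 = 0.6053 → 60.526%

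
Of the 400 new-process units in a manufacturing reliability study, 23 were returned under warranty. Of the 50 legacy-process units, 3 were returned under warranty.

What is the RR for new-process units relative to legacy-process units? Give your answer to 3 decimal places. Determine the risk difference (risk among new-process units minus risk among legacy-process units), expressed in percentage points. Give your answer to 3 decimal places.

RR = 0.958; RD = -0.250

risk, new-process units = 23/400 = 0.0575
risk, legacy-process units = 3/50 = 0.0600
RR = 0.0575 / 0.0600 = 0.958
risk difference = 0.0575 − 0.0600 = -0.0025 → -0.250 percentage points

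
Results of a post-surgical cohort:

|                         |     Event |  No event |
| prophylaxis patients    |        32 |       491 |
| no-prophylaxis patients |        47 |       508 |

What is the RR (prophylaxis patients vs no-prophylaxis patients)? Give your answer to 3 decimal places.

0.723

risk, prophylaxis patients = 32/523 = 0.0612
risk, no-prophylaxis patients = 47/555 = 0.0847
RR = 0.0612 / 0.0847 = 0.723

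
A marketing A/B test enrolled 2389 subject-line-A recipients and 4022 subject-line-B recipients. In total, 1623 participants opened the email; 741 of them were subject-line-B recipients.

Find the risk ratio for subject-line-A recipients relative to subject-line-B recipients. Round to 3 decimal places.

subject-line-A recipients with the outcome: 1623 − 741 = 882
subject-line-A recipients without the outcome: 2389 − 882 = 1507
subject-line-B recipients without the outcome: 4022 − 741 = 3281
risk, subject-line-A recipients = 882/2389 = 0.3692
risk, subject-line-B recipients = 741/4022 = 0.1842
RR = 0.3692 / 0.1842 = 2.004

RR: 2.004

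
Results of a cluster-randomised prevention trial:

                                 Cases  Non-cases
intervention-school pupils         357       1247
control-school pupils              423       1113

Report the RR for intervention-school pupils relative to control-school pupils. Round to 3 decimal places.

RR = 0.808

risk, intervention-school pupils = 357/1604 = 0.2226
risk, control-school pupils = 423/1536 = 0.2754
RR = 0.2226 / 0.2754 = 0.808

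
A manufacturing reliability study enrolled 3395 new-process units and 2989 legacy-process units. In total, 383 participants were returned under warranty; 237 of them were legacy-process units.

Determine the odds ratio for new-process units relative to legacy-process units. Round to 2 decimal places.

0.52

new-process units with the outcome: 383 − 237 = 146
new-process units without the outcome: 3395 − 146 = 3249
legacy-process units without the outcome: 2989 − 237 = 2752
odds, new-process units = 146/3249 = 0.04494
odds, legacy-process units = 237/2752 = 0.08612
OR = 0.04494 / 0.08612 = 0.52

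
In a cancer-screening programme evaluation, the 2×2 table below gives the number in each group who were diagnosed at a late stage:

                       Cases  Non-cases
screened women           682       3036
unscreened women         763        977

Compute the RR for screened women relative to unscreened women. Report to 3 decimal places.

risk, screened women = 682/3718 = 0.1834
risk, unscreened women = 763/1740 = 0.4385
RR = 0.1834 / 0.4385 = 0.418

RR = 0.418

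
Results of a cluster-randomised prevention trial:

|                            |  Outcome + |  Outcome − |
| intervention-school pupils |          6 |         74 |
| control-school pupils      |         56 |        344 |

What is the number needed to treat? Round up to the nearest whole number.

risk, intervention-school pupils = 6/80 = 0.075000
risk, control-school pupils = 56/400 = 0.140000
absolute risk difference = 0.065000
1 / 0.065000 = 15.385 → round up → 16

16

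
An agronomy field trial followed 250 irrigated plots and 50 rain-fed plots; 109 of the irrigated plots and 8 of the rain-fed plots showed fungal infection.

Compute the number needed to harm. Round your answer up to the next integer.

risk, irrigated plots = 109/250 = 0.436000
risk, rain-fed plots = 8/50 = 0.160000
absolute risk difference = 0.276000
1 / 0.276000 = 3.623 → round up → 4

NNH ≈ 4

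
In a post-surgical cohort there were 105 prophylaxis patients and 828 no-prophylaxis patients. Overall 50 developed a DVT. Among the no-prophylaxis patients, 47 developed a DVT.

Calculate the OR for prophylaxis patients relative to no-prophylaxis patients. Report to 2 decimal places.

OR ≈ 0.49

prophylaxis patients with the outcome: 50 − 47 = 3
prophylaxis patients without the outcome: 105 − 3 = 102
no-prophylaxis patients without the outcome: 828 − 47 = 781
odds, prophylaxis patients = 3/102 = 0.02941
odds, no-prophylaxis patients = 47/781 = 0.06018
OR = 0.02941 / 0.06018 = 0.49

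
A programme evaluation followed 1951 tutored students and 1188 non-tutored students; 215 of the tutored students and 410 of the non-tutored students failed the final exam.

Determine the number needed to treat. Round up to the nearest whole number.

risk, tutored students = 215/1951 = 0.110200
risk, non-tutored students = 410/1188 = 0.345118
absolute risk difference = 0.234918
1 / 0.234918 = 4.257 → round up → 5

NNT: 5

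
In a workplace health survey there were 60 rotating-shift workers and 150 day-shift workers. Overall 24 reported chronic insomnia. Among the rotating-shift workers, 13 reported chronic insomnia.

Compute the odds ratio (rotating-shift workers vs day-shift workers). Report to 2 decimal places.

rotating-shift workers without the outcome: 60 − 13 = 47
day-shift workers with the outcome: 24 − 13 = 11
day-shift workers without the outcome: 150 − 11 = 139
OR = (13 × 139) / (47 × 11) = 1807/517 ≈ 3.50

OR = 3.50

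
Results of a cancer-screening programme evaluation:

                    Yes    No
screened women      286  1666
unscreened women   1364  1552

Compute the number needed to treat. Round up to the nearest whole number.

NNT ≈ 4

risk, screened women = 286/1952 = 0.146516
risk, unscreened women = 1364/2916 = 0.467764
absolute risk difference = 0.321248
1 / 0.321248 = 3.113 → round up → 4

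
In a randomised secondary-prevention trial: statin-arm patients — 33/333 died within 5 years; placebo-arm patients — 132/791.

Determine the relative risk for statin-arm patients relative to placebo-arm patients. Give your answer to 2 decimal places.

risk, statin-arm patients = 33/333 = 0.0991
risk, placebo-arm patients = 132/791 = 0.1669
RR = 0.0991 / 0.1669 = 0.59

0.59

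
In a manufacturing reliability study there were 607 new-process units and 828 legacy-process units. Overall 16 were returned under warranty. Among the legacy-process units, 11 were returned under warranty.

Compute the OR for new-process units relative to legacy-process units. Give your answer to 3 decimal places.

OR ≈ 0.617

new-process units with the outcome: 16 − 11 = 5
new-process units without the outcome: 607 − 5 = 602
legacy-process units without the outcome: 828 − 11 = 817
odds, new-process units = 5/602 = 0.00831
odds, legacy-process units = 11/817 = 0.01346
OR = 0.00831 / 0.01346 = 0.617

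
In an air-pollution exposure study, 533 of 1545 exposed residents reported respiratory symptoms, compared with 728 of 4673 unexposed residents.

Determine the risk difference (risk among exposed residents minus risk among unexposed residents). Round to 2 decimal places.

risk, exposed residents = 533/1545 = 0.3450
risk, unexposed residents = 728/4673 = 0.1558
risk difference = 0.3450 − 0.1558 = 0.19

RD = 0.19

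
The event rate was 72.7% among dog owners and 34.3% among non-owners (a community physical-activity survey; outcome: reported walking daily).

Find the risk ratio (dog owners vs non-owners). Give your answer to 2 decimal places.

RR = 0.7270 / 0.3430 = 2.12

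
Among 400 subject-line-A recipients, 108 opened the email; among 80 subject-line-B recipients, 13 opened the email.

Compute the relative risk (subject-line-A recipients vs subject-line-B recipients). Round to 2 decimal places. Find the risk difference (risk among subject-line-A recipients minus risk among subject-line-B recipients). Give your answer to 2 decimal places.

RR = 1.66; RD = 0.11

risk, subject-line-A recipients = 108/400 = 0.2700
risk, subject-line-B recipients = 13/80 = 0.1625
RR = 0.2700 / 0.1625 = 1.66
risk difference = 0.2700 − 0.1625 = 0.11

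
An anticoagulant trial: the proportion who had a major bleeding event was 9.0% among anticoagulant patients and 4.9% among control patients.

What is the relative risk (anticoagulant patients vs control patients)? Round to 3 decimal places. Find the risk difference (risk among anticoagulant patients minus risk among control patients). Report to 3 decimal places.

RR = 1.837; RD = 0.041

RR = 0.09000 / 0.04900 = 1.837
risk difference = 0.09000 − 0.04900 = 0.041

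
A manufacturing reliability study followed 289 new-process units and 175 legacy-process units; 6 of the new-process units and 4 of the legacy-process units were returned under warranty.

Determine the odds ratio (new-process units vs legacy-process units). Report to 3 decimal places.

OR = (6 × 171) / (283 × 4) = 1026/1132 ≈ 0.906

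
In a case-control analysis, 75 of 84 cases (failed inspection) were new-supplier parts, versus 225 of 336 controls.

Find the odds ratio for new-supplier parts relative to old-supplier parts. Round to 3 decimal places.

OR = (75 × 111) / (225 × 9) = 8325/2025 ≈ 4.111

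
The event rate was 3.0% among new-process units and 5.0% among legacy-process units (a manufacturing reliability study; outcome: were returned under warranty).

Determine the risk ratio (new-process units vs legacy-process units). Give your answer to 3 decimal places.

RR = 0.03000 / 0.05000 = 0.600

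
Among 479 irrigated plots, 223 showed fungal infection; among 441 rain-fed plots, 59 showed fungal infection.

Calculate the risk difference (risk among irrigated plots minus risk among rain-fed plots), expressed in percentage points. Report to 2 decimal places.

33.18

risk, irrigated plots = 223/479 = 0.4656
risk, rain-fed plots = 59/441 = 0.1338
risk difference = 0.4656 − 0.1338 = 0.3318 → 33.18 percentage points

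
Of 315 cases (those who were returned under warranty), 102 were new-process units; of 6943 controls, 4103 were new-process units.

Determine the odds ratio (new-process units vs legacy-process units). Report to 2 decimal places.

OR ≈ 0.33

odds, new-process units = 102/4103 = 0.02486
odds, legacy-process units = 213/2840 = 0.07500
OR = 0.02486 / 0.07500 = 0.33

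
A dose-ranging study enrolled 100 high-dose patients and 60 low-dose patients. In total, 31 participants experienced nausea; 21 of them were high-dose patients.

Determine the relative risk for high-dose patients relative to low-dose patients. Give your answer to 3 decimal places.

high-dose patients without the outcome: 100 − 21 = 79
low-dose patients with the outcome: 31 − 21 = 10
low-dose patients without the outcome: 60 − 10 = 50
risk, high-dose patients = 21/100 = 0.2100
risk, low-dose patients = 10/60 = 0.1667
RR = 0.2100 / 0.1667 = 1.260

1.260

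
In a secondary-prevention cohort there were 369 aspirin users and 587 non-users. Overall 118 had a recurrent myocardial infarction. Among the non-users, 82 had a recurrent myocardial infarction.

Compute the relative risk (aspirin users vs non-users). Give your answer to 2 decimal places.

aspirin users with the outcome: 118 − 82 = 36
aspirin users without the outcome: 369 − 36 = 333
non-users without the outcome: 587 − 82 = 505
risk, aspirin users = 36/369 = 0.0976
risk, non-users = 82/587 = 0.1397
RR = 0.0976 / 0.1397 = 0.70

RR: 0.70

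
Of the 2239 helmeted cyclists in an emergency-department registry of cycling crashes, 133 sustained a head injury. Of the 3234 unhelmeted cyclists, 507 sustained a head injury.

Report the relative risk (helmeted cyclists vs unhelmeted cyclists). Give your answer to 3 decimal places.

RR ≈ 0.379

risk, helmeted cyclists = 133/2239 = 0.0594
risk, unhelmeted cyclists = 507/3234 = 0.1568
RR = 0.0594 / 0.1568 = 0.379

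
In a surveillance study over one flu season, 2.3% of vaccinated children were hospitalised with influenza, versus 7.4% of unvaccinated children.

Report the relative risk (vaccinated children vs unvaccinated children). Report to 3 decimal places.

RR = 0.02300 / 0.07400 = 0.311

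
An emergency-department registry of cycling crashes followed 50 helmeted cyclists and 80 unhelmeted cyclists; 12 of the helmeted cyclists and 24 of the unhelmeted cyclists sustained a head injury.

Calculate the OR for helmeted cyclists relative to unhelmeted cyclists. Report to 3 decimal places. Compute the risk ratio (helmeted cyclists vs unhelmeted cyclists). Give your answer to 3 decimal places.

OR = 0.737; RR = 0.800

odds, helmeted cyclists = 12/38 = 0.3158
odds, unhelmeted cyclists = 24/56 = 0.4286
OR = 0.3158 / 0.4286 = 0.737
risk, helmeted cyclists = 12/50 = 0.2400
risk, unhelmeted cyclists = 24/80 = 0.3000
RR = 0.2400 / 0.3000 = 0.800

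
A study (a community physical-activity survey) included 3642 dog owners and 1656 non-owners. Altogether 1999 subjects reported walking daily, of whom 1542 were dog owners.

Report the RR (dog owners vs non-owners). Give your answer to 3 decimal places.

RR = 1.534

dog owners without the outcome: 3642 − 1542 = 2100
non-owners with the outcome: 1999 − 1542 = 457
non-owners without the outcome: 1656 − 457 = 1199
risk, dog owners = 1542/3642 = 0.4234
risk, non-owners = 457/1656 = 0.2760
RR = 0.4234 / 0.2760 = 1.534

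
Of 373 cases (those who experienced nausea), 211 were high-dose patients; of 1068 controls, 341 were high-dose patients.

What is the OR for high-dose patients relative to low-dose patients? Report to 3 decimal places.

OR = (211 × 727) / (341 × 162) = 153397/55242 ≈ 2.777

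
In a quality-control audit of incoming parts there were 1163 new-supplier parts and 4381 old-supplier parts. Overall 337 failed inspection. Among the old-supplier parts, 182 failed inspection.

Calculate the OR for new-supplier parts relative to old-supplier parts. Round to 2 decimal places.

new-supplier parts with the outcome: 337 − 182 = 155
new-supplier parts without the outcome: 1163 − 155 = 1008
old-supplier parts without the outcome: 4381 − 182 = 4199
OR = (155 × 4199) / (1008 × 182) = 650845/183456 ≈ 3.55

3.55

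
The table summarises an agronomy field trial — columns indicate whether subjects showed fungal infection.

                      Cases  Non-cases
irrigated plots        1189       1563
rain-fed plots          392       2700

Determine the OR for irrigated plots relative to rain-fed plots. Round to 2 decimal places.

odds, irrigated plots = 1189/1563 = 0.7607
odds, rain-fed plots = 392/2700 = 0.1452
OR = 0.7607 / 0.1452 = 5.24

5.24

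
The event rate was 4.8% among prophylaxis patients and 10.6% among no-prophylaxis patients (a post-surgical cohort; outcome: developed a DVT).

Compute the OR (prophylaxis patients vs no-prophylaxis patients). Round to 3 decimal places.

odds, prophylaxis patients = 0.04800/0.95200 = 0.05042
odds, no-prophylaxis patients = 0.10600/0.89400 = 0.11857
OR = 0.05042 / 0.11857 = 0.425

OR = 0.425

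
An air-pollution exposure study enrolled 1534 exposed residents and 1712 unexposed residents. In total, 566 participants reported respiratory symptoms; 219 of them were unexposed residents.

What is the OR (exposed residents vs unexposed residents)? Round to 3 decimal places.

OR = 1.993

exposed residents with the outcome: 566 − 219 = 347
exposed residents without the outcome: 1534 − 347 = 1187
unexposed residents without the outcome: 1712 − 219 = 1493
odds, exposed residents = 347/1187 = 0.2923
odds, unexposed residents = 219/1493 = 0.1467
OR = 0.2923 / 0.1467 = 1.993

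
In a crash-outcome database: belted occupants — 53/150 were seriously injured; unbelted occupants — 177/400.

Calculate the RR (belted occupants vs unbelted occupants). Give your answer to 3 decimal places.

risk, belted occupants = 53/150 = 0.3533
risk, unbelted occupants = 177/400 = 0.4425
RR = 0.3533 / 0.4425 = 0.798

0.798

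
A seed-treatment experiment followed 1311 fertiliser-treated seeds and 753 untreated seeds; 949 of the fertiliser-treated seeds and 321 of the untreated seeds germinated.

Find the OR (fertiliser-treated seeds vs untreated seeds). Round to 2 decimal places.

OR = (949 × 432) / (362 × 321) = 409968/116202 ≈ 3.53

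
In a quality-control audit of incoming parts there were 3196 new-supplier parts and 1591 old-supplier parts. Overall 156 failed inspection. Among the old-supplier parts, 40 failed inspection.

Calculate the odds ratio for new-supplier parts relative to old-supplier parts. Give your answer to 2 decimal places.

new-supplier parts with the outcome: 156 − 40 = 116
new-supplier parts without the outcome: 3196 − 116 = 3080
old-supplier parts without the outcome: 1591 − 40 = 1551
OR = (116 × 1551) / (3080 × 40) = 179916/123200 ≈ 1.46

1.46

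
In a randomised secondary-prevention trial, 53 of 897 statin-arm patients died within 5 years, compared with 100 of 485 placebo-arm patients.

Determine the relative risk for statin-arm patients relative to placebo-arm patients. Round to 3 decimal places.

0.287

risk, statin-arm patients = 53/897 = 0.0591
risk, placebo-arm patients = 100/485 = 0.2062
RR = 0.0591 / 0.2062 = 0.287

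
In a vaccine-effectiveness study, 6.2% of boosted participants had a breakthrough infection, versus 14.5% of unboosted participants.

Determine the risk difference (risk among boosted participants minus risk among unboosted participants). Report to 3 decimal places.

risk difference = 0.0620 − 0.1450 = -0.083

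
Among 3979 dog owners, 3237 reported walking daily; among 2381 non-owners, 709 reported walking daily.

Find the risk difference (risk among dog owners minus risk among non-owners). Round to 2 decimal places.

RD ≈ 0.52

risk, dog owners = 3237/3979 = 0.8135
risk, non-owners = 709/2381 = 0.2978
risk difference = 0.8135 − 0.2978 = 0.52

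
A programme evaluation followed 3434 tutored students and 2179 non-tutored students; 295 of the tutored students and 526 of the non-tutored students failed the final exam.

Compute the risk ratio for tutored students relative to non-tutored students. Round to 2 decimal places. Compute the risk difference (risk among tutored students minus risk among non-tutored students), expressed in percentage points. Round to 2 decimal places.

RR = 0.36; RD = -15.55

risk, tutored students = 295/3434 = 0.0859
risk, non-tutored students = 526/2179 = 0.2414
RR = 0.0859 / 0.2414 = 0.36
risk difference = 0.0859 − 0.2414 = -0.1555 → -15.55 percentage points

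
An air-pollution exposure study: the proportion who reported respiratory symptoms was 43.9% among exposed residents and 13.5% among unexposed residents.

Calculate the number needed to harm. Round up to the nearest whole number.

absolute risk difference = 0.304000
1 / 0.304000 = 3.289 → round up → 4

4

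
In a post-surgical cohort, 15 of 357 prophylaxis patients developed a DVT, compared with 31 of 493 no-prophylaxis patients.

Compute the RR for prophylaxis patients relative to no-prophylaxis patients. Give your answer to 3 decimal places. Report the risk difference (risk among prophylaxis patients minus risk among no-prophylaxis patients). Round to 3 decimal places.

risk, prophylaxis patients = 15/357 = 0.04202
risk, no-prophylaxis patients = 31/493 = 0.06288
RR = 0.04202 / 0.06288 = 0.668
risk difference = 0.04202 − 0.06288 = -0.021

RR = 0.668; RD = -0.021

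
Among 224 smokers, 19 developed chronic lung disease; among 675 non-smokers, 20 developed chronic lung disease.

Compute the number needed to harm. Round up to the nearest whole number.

risk, smokers = 19/224 = 0.084821
risk, non-smokers = 20/675 = 0.029630
absolute risk difference = 0.055192
1 / 0.055192 = 18.119 → round up → 19

19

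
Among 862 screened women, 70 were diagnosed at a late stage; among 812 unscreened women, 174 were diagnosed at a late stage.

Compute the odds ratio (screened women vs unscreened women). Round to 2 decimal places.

OR = (70 × 638) / (792 × 174) = 44660/137808 ≈ 0.32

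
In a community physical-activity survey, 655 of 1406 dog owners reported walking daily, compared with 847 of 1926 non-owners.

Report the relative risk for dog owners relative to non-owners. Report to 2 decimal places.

risk, dog owners = 655/1406 = 0.4659
risk, non-owners = 847/1926 = 0.4398
RR = 0.4659 / 0.4398 = 1.06

RR = 1.06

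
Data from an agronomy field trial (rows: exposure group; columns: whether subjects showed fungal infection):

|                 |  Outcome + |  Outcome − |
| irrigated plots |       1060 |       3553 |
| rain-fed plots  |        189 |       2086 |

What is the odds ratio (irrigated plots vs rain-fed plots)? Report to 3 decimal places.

OR = (1060 × 2086) / (3553 × 189) = 2211160/671517 ≈ 3.293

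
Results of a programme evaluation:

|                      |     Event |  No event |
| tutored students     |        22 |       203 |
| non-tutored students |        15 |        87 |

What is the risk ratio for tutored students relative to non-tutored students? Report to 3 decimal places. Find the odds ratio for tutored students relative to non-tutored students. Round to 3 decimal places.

risk, tutored students = 22/225 = 0.0978
risk, non-tutored students = 15/102 = 0.1471
RR = 0.0978 / 0.1471 = 0.665
odds, tutored students = 22/203 = 0.1084
odds, non-tutored students = 15/87 = 0.1724
OR = 0.1084 / 0.1724 = 0.629

RR = 0.665; OR = 0.629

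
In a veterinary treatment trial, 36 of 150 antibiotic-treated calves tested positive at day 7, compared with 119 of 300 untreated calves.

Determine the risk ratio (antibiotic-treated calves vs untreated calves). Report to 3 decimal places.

risk, antibiotic-treated calves = 36/150 = 0.2400
risk, untreated calves = 119/300 = 0.3967
RR = 0.2400 / 0.3967 = 0.605

RR: 0.605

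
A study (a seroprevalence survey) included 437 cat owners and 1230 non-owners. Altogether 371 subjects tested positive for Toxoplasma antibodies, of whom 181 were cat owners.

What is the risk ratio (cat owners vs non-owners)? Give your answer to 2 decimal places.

2.68

cat owners without the outcome: 437 − 181 = 256
non-owners with the outcome: 371 − 181 = 190
non-owners without the outcome: 1230 − 190 = 1040
risk, cat owners = 181/437 = 0.4142
risk, non-owners = 190/1230 = 0.1545
RR = 0.4142 / 0.1545 = 2.68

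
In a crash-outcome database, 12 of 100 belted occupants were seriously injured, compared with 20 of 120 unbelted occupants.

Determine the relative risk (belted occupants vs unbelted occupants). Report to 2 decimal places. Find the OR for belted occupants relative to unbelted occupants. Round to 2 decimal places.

risk, belted occupants = 12/100 = 0.1200
risk, unbelted occupants = 20/120 = 0.1667
RR = 0.1200 / 0.1667 = 0.72
OR = (12 × 100) / (88 × 20) = 1200/1760 ≈ 0.68

RR = 0.72; OR = 0.68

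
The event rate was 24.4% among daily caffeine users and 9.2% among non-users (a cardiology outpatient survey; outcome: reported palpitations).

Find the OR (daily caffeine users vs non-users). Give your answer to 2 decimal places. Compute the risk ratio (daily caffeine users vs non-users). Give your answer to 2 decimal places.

odds, daily caffeine users = 0.2440/0.7560 = 0.3228
odds, non-users = 0.0920/0.9080 = 0.1013
OR = 0.3228 / 0.1013 = 3.19
RR = 0.2440 / 0.0920 = 2.65

OR = 3.19; RR = 2.65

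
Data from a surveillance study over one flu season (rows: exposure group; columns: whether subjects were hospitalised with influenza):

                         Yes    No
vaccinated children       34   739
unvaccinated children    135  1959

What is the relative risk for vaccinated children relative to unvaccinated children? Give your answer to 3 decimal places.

0.682

risk, vaccinated children = 34/773 = 0.04398
risk, unvaccinated children = 135/2094 = 0.06447
RR = 0.04398 / 0.06447 = 0.682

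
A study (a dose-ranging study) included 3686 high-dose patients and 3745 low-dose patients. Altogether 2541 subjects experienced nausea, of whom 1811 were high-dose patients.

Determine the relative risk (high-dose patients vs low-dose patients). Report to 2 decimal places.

high-dose patients without the outcome: 3686 − 1811 = 1875
low-dose patients with the outcome: 2541 − 1811 = 730
low-dose patients without the outcome: 3745 − 730 = 3015
risk, high-dose patients = 1811/3686 = 0.4913
risk, low-dose patients = 730/3745 = 0.1949
RR = 0.4913 / 0.1949 = 2.52

RR ≈ 2.52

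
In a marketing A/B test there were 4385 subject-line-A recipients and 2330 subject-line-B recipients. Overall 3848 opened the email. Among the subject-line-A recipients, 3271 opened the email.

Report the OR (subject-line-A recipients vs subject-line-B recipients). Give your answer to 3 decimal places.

8.921

subject-line-A recipients without the outcome: 4385 − 3271 = 1114
subject-line-B recipients with the outcome: 3848 − 3271 = 577
subject-line-B recipients without the outcome: 2330 − 577 = 1753
OR = (3271 × 1753) / (1114 × 577) = 5734063/642778 ≈ 8.921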